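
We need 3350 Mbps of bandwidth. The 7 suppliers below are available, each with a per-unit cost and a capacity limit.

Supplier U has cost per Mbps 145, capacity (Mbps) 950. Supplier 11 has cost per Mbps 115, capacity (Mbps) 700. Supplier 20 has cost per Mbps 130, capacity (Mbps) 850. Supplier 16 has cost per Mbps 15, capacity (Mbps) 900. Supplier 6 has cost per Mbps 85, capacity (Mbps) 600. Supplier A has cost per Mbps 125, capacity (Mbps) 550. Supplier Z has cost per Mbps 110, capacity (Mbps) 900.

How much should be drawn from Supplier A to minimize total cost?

Use suppliers in increasing cost order.
Take 900 from Supplier 16 at 15 → need 2450 more.
Supplier 6 (85): use full 600 → 1850 Mbps to go.
Supplier Z (110): use full 900 → 950 Mbps to go.
Supplier 11 at 115: take all 700 Mbps → 250 still needed.
Take 250 from Supplier A at 125 to finish.
Supplier 20, Supplier U: unused.

250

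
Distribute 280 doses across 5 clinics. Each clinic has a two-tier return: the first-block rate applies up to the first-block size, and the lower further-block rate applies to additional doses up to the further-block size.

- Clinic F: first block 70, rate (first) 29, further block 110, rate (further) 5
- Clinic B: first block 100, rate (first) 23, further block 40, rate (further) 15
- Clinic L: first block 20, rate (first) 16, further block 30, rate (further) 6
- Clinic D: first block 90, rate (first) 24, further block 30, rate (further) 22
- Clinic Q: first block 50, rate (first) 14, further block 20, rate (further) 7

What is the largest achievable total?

Treat each block as its own option and order by rate: Clinic F/T1 29 > Clinic D/T1 24 > Clinic B/T1 23 > Clinic D/T2 22 > Clinic L/T1 16 > Clinic B/T2 15 > Clinic Q/T1 14 > Clinic Q/T2 7 > Clinic L/T2 6 > Clinic F/T2 5.
Fill Clinic F T1 block (70 at 29) — 210 left.
Fill Clinic D T1 block (90 at 24) — 120 left.
Fill Clinic B T1 block (100 at 23) — 20 left.
Clinic D T2 at 22: only 20 left, fill 20.
Total = 29×70 + 24×90 + 23×100 + 22×20 = 6930.

6930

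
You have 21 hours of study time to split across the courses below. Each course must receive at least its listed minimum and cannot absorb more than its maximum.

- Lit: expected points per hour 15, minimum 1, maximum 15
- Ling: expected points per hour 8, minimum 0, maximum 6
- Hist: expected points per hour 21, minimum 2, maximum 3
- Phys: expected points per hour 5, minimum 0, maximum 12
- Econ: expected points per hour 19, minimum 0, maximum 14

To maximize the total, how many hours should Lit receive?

4

Meeting every minimum uses 1+0+2+0+0 = 3 hours, leaving 18.
Rank by expected points per hour: Hist 21 > Econ 19 > Lit 15 > Ling 8 > Phys 5.
Hist takes 1 more to reach its cap of 3 ; 17 left.
Econ takes 14 more to reach its cap of 14 ; 3 left.
Lit has room for 14 more but only 3 remain, so it gets 4.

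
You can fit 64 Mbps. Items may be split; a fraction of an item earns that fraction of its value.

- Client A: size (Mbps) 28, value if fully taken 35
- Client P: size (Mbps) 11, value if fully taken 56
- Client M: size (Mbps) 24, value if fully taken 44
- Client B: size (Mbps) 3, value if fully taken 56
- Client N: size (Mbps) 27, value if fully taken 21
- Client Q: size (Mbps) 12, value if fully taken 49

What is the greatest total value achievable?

Rank by value-to-size ratio: Client B 56/3≈18.7, Client P 56/11≈5.09, Client Q 49/12≈4.08, Client M 44/24≈1.83, Client A 35/28≈1.25, Client N 21/27≈0.778.
All 3 Mbps of Client B fit (value 56) ; 61 remain.
Take all of Client P (11 Mbps, value 56) ; 50 Mbps left.
All 12 Mbps of Client Q fit (value 49) ; 38 remain.
Take all of Client M (24 Mbps, value 44) ; 14 Mbps left.
14 Mbps left: a 14/28 share of Client A gives 35×14/28 = 17.5.
Total value = 222.5.

222.5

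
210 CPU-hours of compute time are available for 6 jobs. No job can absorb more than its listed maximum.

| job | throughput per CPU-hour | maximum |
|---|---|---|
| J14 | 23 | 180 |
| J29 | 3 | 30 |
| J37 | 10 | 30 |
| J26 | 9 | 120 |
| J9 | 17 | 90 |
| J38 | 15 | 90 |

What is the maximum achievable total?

4650

Order the jobs by throughput per CPU-hour: J14 23 > J9 17 > J38 15 > J37 10 > J26 9 > J29 3.
J14 takes 180 to reach its cap of 180 → 30 left.
J9 has room for 90 but only 30 remain, so it gets 30.
Total = 23×180 + 17×30 = 4650.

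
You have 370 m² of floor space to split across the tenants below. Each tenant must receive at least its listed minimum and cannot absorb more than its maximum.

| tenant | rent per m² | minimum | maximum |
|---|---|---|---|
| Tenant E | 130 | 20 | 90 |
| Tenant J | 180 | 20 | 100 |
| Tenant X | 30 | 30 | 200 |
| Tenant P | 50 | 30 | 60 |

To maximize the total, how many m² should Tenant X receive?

120

Meeting every minimum uses 20+20+30+30 = 100 m², leaving 270.
Order the tenants by rent per m²: Tenant J 180 > Tenant E 130 > Tenant P 50 > Tenant X 30.
Tenant J: +80 to 100 (cap) → 190 left.
Give Tenant E 70 more to hit its cap of 90 → 120 left.
Tenant P: +30 to 60 (cap) → 90 left.
Tenant X: +90 (room for 170) → 120. Pool exhausted.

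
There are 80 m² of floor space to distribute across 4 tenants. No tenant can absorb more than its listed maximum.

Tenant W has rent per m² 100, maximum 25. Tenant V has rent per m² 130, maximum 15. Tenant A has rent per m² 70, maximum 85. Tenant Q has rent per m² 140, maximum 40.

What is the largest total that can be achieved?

10050

Order the tenants by rent per m²: Tenant Q 140 > Tenant V 130 > Tenant W 100 > Tenant A 70.
Tenant Q takes 40 to reach its cap of 40 — 40 left.
Tenant V: +15 to 15 (cap) — 25 left.
Give Tenant W 25 to hit its cap of 25 — 0 left.
Total = 100×25 + 130×15 + 140×40 = 10050.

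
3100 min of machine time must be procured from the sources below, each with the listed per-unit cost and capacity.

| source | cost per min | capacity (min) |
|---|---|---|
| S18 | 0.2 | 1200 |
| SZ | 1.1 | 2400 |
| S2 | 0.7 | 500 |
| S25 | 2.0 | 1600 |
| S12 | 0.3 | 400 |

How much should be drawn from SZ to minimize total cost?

1000

Use sources in increasing cost order.
S18 at 0.2: take all 1200 min ; 1900 still needed.
Take 400 from S12 at 0.3 ; need 1500 more.
S2 at 0.7: take all 500 min ; 1000 still needed.
Take 1000 from SZ at 1.1 to finish.
S25: unused.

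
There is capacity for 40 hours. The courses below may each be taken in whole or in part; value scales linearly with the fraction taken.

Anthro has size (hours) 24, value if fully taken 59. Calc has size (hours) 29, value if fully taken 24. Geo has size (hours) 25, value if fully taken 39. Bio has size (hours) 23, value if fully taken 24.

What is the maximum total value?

Best value per unit of size first: Anthro 59/24≈2.46, Geo 39/25≈1.56, Bio 24/23≈1.04, Calc 24/29≈0.828.
Take all of Anthro (24 hours, value 59) — 16 hours left.
Only 16 hours remain; take 16/25 of Geo for value 39×16/25 = 24.96.
Total value = 83.96.

83.96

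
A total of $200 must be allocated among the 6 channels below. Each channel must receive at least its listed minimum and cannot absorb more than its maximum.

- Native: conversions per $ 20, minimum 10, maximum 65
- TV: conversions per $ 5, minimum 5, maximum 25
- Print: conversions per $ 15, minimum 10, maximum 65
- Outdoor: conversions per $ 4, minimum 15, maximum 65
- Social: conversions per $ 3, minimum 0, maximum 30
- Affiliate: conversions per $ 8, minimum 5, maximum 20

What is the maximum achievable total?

2660

Meeting every minimum uses 10+5+10+15+0+5 = 45 $, leaving 155.
Order the channels by conversions per $: Native 20 > Print 15 > Affiliate 8 > TV 5 > Outdoor 4 > Social 3.
Give Native 55 more to hit its cap of 65 — 100 left.
Give Print 55 more to hit its cap of 65 — 45 left.
Affiliate: +15 to 20 (cap) — 30 left.
TV: +20 to 25 (cap) — 10 left.
Outdoor has room for 50 more but only 10 remain, so it gets 25.
Total = 20×65 + 5×25 + 15×65 + 4×25 + 8×20 = 2660.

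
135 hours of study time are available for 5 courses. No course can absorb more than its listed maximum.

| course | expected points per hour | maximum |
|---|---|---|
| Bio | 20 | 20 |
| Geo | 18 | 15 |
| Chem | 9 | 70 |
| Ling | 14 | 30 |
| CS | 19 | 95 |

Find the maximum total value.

Order the courses by expected points per hour: Bio 20 > CS 19 > Geo 18 > Ling 14 > Chem 9.
Bio takes 20 to reach its cap of 20 — 115 left.
CS takes 95 to reach its cap of 95 — 20 left.
Geo: +15 to 15 (cap) — 5 left.
Ling: +5 (room for 30) → 5. Pool exhausted.
Total = 20×20 + 18×15 + 14×5 + 19×95 = 2545.

2545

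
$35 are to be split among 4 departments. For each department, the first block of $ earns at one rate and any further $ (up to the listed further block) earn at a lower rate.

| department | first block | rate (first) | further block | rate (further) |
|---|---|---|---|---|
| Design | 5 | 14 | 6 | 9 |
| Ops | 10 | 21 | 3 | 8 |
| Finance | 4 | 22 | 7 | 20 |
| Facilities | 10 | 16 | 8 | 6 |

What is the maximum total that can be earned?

Rank every tier by rate: Finance/tier1 22 > Ops/tier1 21 > Finance/tier2 20 > Facilities/tier1 16 > Design/tier1 14 > Design/tier2 9 > Ops/tier2 8 > Facilities/tier2 6.
Finance/tier1 (22): +4 — 31 left.
Fill Ops tier1 block (10 at 21) — 21 left.
Fill Finance tier2 block (7 at 20) — 14 left.
Fill Facilities tier1 block (10 at 16) — 4 left.
4 remain; put them into Design tier1 at 14.
Total = 22×4 + 21×10 + 20×7 + 16×10 + 14×4 = 654.

654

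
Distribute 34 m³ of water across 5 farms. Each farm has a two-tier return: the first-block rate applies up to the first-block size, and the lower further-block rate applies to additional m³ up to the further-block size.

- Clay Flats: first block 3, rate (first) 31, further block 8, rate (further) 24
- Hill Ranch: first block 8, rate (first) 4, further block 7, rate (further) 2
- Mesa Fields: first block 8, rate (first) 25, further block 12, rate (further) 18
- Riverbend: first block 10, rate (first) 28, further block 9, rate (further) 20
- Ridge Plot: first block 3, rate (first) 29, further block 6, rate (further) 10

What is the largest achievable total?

892

Treat each block as its own option and order by rate: Clay Flats/T1 31 > Ridge Plot/T1 29 > Riverbend/T1 28 > Mesa Fields/T1 25 > Clay Flats/T2 24 > Riverbend/T2 20 > Mesa Fields/T2 18 > Ridge Plot/T2 10 > Hill Ranch/T1 4 > Hill Ranch/T2 2.
Fill Clay Flats T1 block (3 at 31) — 31 left.
Ridge Plot/T1 (29): +3 — 28 left.
Fill Riverbend T1 block (10 at 28) — 18 left.
Mesa Fields/T1 (25): +8 — 10 left.
Clay Flats/T2 (24): +8 — 2 left.
2 remain; put them into Riverbend T2 at 20.
Total = 31×3 + 29×3 + 28×10 + 25×8 + 24×8 + 20×2 = 892.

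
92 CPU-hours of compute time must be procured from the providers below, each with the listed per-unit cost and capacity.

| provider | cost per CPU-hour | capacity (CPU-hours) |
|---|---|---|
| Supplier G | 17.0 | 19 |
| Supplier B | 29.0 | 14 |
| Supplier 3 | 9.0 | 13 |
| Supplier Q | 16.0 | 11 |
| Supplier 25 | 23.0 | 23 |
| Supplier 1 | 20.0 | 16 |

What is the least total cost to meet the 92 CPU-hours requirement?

Cheapest first:
Take 13 from Supplier 3 at 9.0 → need 79 more.
Supplier Q at 16.0: take all 11 CPU-hours → 68 still needed.
Take 19 from Supplier G at 17.0 → need 49 more.
Supplier 1 at 20.0: take all 16 CPU-hours → 33 still needed.
Supplier 25 at 23.0: take all 23 CPU-hours → 10 still needed.
Take 10 from Supplier B at 29.0 to finish.
Cost = 13×9.0 + 11×16.0 + 19×17.0 + 16×20.0 + 23×23.0 + 10×29.0 = 1755.

1755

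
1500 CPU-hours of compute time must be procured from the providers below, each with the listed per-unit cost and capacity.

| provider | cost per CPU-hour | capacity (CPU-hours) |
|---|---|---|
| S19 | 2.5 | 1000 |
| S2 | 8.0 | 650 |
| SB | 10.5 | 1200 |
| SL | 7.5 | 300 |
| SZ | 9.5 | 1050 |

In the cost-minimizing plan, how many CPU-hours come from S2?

200

Fill from the cheapest provider first.
S19 (2.5): use full 1000 ; 500 CPU-hours to go.
SL at 7.5: take all 300 CPU-hours ; 200 still needed.
S2 at 8.0: take 200 of its 650 ; requirement met.
SZ, SB: unused.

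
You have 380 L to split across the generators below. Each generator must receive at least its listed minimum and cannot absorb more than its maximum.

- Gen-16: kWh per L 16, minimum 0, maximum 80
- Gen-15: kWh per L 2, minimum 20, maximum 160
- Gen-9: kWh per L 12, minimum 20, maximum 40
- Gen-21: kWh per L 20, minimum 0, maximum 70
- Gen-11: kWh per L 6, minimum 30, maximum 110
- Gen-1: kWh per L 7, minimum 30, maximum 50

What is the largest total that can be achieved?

4230

Meeting every minimum uses 0+20+20+0+30+30 = 100 L, leaving 280.
Order the generators by kWh per L: Gen-21 20 > Gen-16 16 > Gen-9 12 > Gen-1 7 > Gen-11 6 > Gen-15 2.
Gen-21 takes 70 more to reach its cap of 70 — 210 left.
Gen-16 takes 80 more to reach its cap of 80 — 130 left.
Gen-9: +20 to 40 (cap) — 110 left.
Give Gen-1 20 more to hit its cap of 50 — 90 left.
Gen-11 takes 80 more to reach its cap of 110 — 10 left.
Gen-15 has room for 140 more but only 10 remain, so it gets 30.
Total = 16×80 + 2×30 + 12×40 + 20×70 + 6×110 + 7×50 = 4230.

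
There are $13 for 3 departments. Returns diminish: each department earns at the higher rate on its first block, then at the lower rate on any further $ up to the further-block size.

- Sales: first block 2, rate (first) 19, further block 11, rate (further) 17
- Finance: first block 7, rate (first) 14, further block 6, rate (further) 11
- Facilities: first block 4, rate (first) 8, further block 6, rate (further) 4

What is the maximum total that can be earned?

225

Order all 6 blocks by rate: Sales/T1 19 > Sales/T2 17 > Finance/T1 14 > Finance/T2 11 > Facilities/T1 8 > Facilities/T2 4.
Fill Sales T1 block (2 at 19) — 11 left.
Sales T2 at 17: fill all 11 — 0 left.
Total = 19×2 + 17×11 = 225.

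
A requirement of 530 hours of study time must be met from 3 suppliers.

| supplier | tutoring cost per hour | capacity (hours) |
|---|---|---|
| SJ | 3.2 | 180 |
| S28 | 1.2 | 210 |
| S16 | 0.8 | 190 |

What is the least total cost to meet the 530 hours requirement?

820

Fill from the cheapest supplier first.
S16 at 0.8: take all 190 hours — 340 still needed.
S28 (1.2): use full 210 — 130 hours to go.
SJ at 3.2: take 130 of its 180 — requirement met.
Cost = 190×0.8 + 210×1.2 + 130×3.2 = 820.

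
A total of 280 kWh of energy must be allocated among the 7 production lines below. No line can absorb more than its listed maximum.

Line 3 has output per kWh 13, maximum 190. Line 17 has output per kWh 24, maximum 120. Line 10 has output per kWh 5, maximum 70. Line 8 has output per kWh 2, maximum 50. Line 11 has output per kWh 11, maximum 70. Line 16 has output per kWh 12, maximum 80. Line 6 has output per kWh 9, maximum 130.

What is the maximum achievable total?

Rank by output per kWh: Line 17 24 > Line 3 13 > Line 16 12 > Line 11 11 > Line 6 9 > Line 10 5 > Line 8 2.
Line 17 takes 120 to reach its cap of 120 — 160 left.
Line 3: +160 (room for 190) → 160. Pool exhausted.
Total = 13×160 + 24×120 = 4960.

4960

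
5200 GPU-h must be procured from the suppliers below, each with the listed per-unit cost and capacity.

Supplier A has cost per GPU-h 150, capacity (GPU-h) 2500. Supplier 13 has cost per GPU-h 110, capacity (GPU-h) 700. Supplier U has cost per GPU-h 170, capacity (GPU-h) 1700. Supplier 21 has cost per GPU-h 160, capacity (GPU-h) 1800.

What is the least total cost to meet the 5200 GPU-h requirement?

Fill from the cheapest supplier first.
Supplier 13 (110): use full 700 → 4500 GPU-h to go.
Supplier A (150): use full 2500 → 2000 GPU-h to go.
Take 1800 from Supplier 21 at 160 → need 200 more.
Supplier U at 170: take 200 of its 1700 → requirement met.
Cost = 700×110 + 2500×150 + 1800×160 + 200×170 = 774000.

774000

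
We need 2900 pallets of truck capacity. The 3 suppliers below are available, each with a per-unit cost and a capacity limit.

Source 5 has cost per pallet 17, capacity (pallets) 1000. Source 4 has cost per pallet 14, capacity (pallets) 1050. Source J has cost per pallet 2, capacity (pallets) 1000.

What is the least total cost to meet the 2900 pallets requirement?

31150

Fill from the cheapest supplier first.
Source J at 2: take all 1000 pallets ; 1900 still needed.
Take 1050 from Source 4 at 14 ; need 850 more.
Source 5 at 17: take 850 of its 1000 ; requirement met.
Cost = 1000×2 + 1050×14 + 850×17 = 31150.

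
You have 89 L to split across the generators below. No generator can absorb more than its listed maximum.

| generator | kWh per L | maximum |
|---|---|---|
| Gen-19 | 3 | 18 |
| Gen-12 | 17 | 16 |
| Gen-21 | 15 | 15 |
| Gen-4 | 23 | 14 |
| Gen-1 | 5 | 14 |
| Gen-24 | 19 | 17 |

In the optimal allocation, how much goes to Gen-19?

13

Highest kWh per L first: Gen-4 23 > Gen-24 19 > Gen-12 17 > Gen-21 15 > Gen-1 5 > Gen-19 3.
Gen-4 takes 14 to reach its cap of 14 → 75 left.
Give Gen-24 17 to hit its cap of 17 → 58 left.
Give Gen-12 16 to hit its cap of 16 → 42 left.
Gen-21: +15 to 15 (cap) → 27 left.
Gen-1: +14 to 14 (cap) → 13 left.
Only 13 left; Gen-19 takes them to reach 13.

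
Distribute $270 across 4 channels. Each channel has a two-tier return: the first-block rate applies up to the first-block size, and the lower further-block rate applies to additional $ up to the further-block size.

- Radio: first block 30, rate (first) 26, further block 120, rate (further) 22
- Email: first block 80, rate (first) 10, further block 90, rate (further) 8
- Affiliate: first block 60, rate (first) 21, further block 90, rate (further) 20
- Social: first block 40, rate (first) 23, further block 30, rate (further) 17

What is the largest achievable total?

Order all 8 blocks by rate: Radio/first 26 > Social/first 23 > Radio/second 22 > Affiliate/first 21 > Affiliate/second 20 > Social/second 17 > Email/first 10 > Email/second 8.
Radio first at 26: fill all 30 ; 240 left.
Social first at 23: fill all 40 ; 200 left.
Radio second at 22: fill all 120 ; 80 left.
Fill Affiliate first block (60 at 21) ; 20 left.
20 remain; put them into Affiliate second at 20.
Total = 26×30 + 23×40 + 22×120 + 21×60 + 20×20 = 6000.

6000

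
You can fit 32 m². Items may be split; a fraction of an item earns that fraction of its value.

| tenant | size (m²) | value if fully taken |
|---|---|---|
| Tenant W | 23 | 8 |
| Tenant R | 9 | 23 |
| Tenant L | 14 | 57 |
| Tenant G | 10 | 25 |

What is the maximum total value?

102.5

Rank by value-to-size ratio: Tenant L 57/14≈4.07, Tenant R 23/9≈2.56, Tenant G 25/10≈2.5, Tenant W 8/23≈0.348.
All 14 m² of Tenant L fit (value 57) — 18 remain.
Take all of Tenant R (9 m², value 23) — 9 m² left.
9 m² left: a 9/10 share of Tenant G gives 25×9/10 = 22.5.
Total value = 102.5.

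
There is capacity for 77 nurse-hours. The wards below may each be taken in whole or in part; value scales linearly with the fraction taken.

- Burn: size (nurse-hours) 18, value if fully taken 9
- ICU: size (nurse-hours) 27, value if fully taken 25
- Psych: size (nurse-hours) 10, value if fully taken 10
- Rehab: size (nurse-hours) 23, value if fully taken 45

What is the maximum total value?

Best value per unit of size first: Rehab 45/23≈1.96, Psych 10/10≈1, ICU 25/27≈0.926, Burn 9/18≈0.5.
All 23 nurse-hours of Rehab fit (value 45) ; 54 remain.
Take all of Psych (10 nurse-hours, value 10) ; 44 nurse-hours left.
All 27 nurse-hours of ICU fit (value 25) ; 17 remain.
Only 17 nurse-hours remain; take 17/18 of Burn for value 9×17/18 = 8.5.
Total value = 88.5.

88.5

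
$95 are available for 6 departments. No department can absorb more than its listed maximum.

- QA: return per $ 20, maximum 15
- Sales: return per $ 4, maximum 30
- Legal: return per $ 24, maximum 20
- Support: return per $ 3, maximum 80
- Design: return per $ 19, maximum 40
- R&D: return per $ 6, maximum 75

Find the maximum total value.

1660

Rank by return per $: Legal 24 > QA 20 > Design 19 > R&D 6 > Sales 4 > Support 3.
Legal takes 20 to reach its cap of 20 → 75 left.
QA takes 15 to reach its cap of 15 → 60 left.
Give Design 40 to hit its cap of 40 → 20 left.
R&D: +20 (room for 75) → 20. Pool exhausted.
Total = 20×15 + 24×20 + 19×40 + 6×20 = 1660.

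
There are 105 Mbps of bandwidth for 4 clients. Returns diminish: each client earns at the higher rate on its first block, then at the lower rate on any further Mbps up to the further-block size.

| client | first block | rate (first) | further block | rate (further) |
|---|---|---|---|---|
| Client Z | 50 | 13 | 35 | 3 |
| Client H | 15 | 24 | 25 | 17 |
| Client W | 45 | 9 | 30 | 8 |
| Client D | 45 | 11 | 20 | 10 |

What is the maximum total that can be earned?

Treat each block as its own option and order by rate: Client H/T1 24 > Client H/T2 17 > Client Z/T1 13 > Client D/T1 11 > Client D/T2 10 > Client W/T1 9 > Client W/T2 8 > Client Z/T2 3.
Client H T1 at 24: fill all 15 → 90 left.
Client H/T2 (17): +25 → 65 left.
Fill Client Z T1 block (50 at 13) → 15 left.
15 remain; put them into Client D T1 at 11.
Total = 24×15 + 17×25 + 13×50 + 11×15 = 1600.

1600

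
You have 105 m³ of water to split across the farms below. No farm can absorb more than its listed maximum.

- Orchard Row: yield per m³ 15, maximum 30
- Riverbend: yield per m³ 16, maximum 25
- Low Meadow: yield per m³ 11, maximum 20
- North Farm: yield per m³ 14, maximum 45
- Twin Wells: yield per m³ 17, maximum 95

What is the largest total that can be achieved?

1775

Rank by yield per m³: Twin Wells 17 > Riverbend 16 > Orchard Row 15 > North Farm 14 > Low Meadow 11.
Give Twin Wells 95 to hit its cap of 95 — 10 left.
Only 10 left; Riverbend takes them to reach 10.
Total = 16×10 + 17×95 = 1775.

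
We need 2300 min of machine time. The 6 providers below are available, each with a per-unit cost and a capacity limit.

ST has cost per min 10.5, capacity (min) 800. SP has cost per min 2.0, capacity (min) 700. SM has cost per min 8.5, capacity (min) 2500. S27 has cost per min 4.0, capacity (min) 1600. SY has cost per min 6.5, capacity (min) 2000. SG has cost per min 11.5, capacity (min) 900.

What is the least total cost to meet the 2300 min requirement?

Use providers in increasing cost order.
Take 700 from SP at 2.0 ; need 1600 more.
S27 at 4.0: take all 1600 min ; 0 still needed.
SY, SM, ST, SG: unused.
Cost = 700×2.0 + 1600×4.0 = 7800.

7800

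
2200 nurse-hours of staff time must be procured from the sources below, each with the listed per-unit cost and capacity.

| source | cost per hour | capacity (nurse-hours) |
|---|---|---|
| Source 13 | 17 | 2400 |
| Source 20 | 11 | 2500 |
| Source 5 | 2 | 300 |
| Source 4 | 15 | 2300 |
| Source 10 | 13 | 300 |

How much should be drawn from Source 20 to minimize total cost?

1900

Cheapest first:
Source 5 at 2: take all 300 nurse-hours → 1900 still needed.
Source 20 at 11: take 1900 of its 2500 → requirement met.
Source 10, Source 4, Source 13: unused.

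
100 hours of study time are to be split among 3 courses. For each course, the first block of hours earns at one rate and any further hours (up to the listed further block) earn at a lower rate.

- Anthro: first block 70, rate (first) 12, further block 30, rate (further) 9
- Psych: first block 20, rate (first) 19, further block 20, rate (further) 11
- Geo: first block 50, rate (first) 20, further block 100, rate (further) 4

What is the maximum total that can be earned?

1740

Order all 6 blocks by rate: Geo/first 20 > Psych/first 19 > Anthro/first 12 > Psych/second 11 > Anthro/second 9 > Geo/second 4.
Geo first at 20: fill all 50 — 50 left.
Psych first at 19: fill all 20 — 30 left.
Anthro first at 12: only 30 left, fill 30.
Total = 20×50 + 19×20 + 12×30 = 1740.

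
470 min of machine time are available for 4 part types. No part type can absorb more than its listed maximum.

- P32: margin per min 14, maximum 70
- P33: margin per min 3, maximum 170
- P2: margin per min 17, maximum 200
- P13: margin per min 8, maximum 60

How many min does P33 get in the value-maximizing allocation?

140

Rank by margin per min: P2 17 > P32 14 > P13 8 > P33 3.
Give P2 200 to hit its cap of 200 — 270 left.
P32 takes 70 to reach its cap of 70 — 200 left.
Give P13 60 to hit its cap of 60 — 140 left.
P33 has room for 170 but only 140 remain, so it gets 140.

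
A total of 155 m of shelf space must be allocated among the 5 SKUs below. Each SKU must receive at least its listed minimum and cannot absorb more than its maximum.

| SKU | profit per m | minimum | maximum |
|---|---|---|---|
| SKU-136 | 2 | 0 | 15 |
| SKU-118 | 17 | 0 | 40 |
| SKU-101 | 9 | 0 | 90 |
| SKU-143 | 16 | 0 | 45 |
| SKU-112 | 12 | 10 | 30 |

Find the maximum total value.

Meeting every minimum uses 0+0+0+0+10 = 10 m, leaving 145.
Order the SKUs by profit per m: SKU-118 17 > SKU-143 16 > SKU-112 12 > SKU-101 9 > SKU-136 2.
SKU-118 takes 40 more to reach its cap of 40 → 105 left.
Give SKU-143 45 more to hit its cap of 45 → 60 left.
SKU-112 takes 20 more to reach its cap of 30 → 40 left.
SKU-101: +40 (room for 90) → 40. Pool exhausted.
Total = 17×40 + 9×40 + 16×45 + 12×30 = 2120.

2120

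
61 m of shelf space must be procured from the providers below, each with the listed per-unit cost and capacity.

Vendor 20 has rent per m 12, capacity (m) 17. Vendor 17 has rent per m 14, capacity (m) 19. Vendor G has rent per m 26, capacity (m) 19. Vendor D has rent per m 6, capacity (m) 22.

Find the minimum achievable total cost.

Fill from the cheapest provider first.
Take 22 from Vendor D at 6 → need 39 more.
Vendor 20 (12): use full 17 → 22 m to go.
Take 19 from Vendor 17 at 14 → need 3 more.
Vendor G at 26: take 3 of its 19 → requirement met.
Cost = 22×6 + 17×12 + 19×14 + 3×26 = 680.

680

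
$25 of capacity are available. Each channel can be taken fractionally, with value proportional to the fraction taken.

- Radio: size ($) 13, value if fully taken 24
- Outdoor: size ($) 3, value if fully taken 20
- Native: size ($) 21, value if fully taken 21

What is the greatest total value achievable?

Rank by value-to-size ratio: Outdoor 20/3≈6.67, Radio 24/13≈1.85, Native 21/21≈1.
Outdoor: take in full, 3 $ for value 20 ; 22 left.
Take all of Radio (13 $, value 24) ; 9 $ left.
Fill the last 9 $ with part of Native: 9/21 of it earns 9.
Total value = 53.

53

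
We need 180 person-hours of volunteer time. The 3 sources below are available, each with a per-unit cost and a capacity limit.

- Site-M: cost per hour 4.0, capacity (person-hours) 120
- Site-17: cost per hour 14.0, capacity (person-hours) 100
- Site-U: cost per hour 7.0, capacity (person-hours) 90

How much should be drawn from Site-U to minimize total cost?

60

Use sources in increasing cost order.
Take 120 from Site-M at 4.0 → need 60 more.
Site-U at 7.0: take 60 of its 90 → requirement met.
Site-17: unused.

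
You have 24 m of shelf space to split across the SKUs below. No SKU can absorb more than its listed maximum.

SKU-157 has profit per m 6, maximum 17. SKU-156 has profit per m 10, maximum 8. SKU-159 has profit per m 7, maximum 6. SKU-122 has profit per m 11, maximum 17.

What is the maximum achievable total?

Rank by profit per m: SKU-122 11 > SKU-156 10 > SKU-159 7 > SKU-157 6.
SKU-122 takes 17 to reach its cap of 17 → 7 left.
SKU-156: +7 (room for 8) → 7. Pool exhausted.
Total = 10×7 + 11×17 = 257.

257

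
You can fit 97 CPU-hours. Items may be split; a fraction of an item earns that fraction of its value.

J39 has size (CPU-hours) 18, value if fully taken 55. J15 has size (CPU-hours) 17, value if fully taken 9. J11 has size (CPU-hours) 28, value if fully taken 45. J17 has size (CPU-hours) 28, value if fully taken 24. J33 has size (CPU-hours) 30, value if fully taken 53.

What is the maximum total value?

Best value per unit of size first: J39 55/18≈3.06, J33 53/30≈1.77, J11 45/28≈1.61, J17 24/28≈0.857, J15 9/17≈0.529.
J39: take in full, 18 CPU-hours for value 55 → 79 left.
J33: take in full, 30 CPU-hours for value 53 → 49 left.
All 28 CPU-hours of J11 fit (value 45) → 21 remain.
Fill the last 21 CPU-hours with part of J17: 21/28 of it earns 18.
Total value = 171.

171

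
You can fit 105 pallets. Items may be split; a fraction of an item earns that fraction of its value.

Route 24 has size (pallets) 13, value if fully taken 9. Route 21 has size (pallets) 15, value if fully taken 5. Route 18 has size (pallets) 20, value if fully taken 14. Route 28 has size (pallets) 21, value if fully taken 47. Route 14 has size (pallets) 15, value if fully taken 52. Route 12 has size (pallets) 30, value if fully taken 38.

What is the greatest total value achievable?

Sort by value density: Route 14 52/15≈3.47, Route 28 47/21≈2.24, Route 12 38/30≈1.27, Route 18 14/20≈0.7, Route 24 9/13≈0.692, Route 21 5/15≈0.333.
All 15 pallets of Route 14 fit (value 52) — 90 remain.
All 21 pallets of Route 28 fit (value 47) — 69 remain.
Route 12: take in full, 30 pallets for value 38 — 39 left.
Route 18: take in full, 20 pallets for value 14 — 19 left.
Route 24: take in full, 13 pallets for value 9 — 6 left.
Fill the last 6 pallets with part of Route 21: 6/15 of it earns 2.
Total value = 162.

162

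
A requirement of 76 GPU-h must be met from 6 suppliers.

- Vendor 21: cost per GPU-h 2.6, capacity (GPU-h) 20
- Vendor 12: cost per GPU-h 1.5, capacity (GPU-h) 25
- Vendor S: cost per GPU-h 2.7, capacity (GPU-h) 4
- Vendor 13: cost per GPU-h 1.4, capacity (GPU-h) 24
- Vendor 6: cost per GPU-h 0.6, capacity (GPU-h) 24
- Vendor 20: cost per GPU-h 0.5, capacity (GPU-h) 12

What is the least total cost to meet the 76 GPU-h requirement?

Cheapest first:
Take 12 from Vendor 20 at 0.5 — need 64 more.
Vendor 6 (0.6): use full 24 — 40 GPU-h to go.
Vendor 13 at 1.4: take all 24 GPU-h — 16 still needed.
Vendor 12 (1.5): take the remaining 16 — done.
Vendor 21, Vendor S: unused.
Cost = 12×0.5 + 24×0.6 + 24×1.4 + 16×1.5 = 78.

78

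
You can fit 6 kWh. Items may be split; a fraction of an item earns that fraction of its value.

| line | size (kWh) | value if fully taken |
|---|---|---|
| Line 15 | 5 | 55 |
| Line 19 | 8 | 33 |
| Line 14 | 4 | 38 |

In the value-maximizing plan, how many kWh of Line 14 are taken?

1

Sort by value density: Line 15 55/5≈11, Line 14 38/4≈9.5, Line 19 33/8≈4.12.
Take all of Line 15 (5 kWh, value 55) → 1 kWh left.
Fill the last 1 kWh with part of Line 14: 1/4 of it earns 9.5.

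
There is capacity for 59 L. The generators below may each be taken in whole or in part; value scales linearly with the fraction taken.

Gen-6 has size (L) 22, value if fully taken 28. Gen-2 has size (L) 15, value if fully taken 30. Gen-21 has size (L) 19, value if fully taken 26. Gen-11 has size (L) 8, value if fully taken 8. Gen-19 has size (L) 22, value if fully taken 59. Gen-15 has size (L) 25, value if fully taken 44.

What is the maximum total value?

Best value per unit of size first: Gen-19 59/22≈2.68, Gen-2 30/15≈2, Gen-15 44/25≈1.76, Gen-21 26/19≈1.37, Gen-6 28/22≈1.27, Gen-11 8/8≈1.
All 22 L of Gen-19 fit (value 59) → 37 remain.
Take all of Gen-2 (15 L, value 30) → 22 L left.
Only 22 L remain; take 22/25 of Gen-15 for value 44×22/25 = 38.72.
Total value = 127.72.

127.72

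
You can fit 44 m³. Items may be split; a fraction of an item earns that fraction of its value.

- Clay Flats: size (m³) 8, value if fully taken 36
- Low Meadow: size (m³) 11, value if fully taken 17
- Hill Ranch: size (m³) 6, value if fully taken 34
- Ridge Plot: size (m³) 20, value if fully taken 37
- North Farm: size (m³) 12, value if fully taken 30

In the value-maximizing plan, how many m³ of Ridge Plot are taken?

Best value per unit of size first: Hill Ranch 34/6≈5.67, Clay Flats 36/8≈4.5, North Farm 30/12≈2.5, Ridge Plot 37/20≈1.85, Low Meadow 17/11≈1.55.
Hill Ranch: take in full, 6 m³ for value 34 → 38 left.
Take all of Clay Flats (8 m³, value 36) → 30 m³ left.
North Farm: take in full, 12 m³ for value 30 → 18 left.
Only 18 m³ remain; take 18/20 of Ridge Plot for value 37×18/20 = 33.3.

18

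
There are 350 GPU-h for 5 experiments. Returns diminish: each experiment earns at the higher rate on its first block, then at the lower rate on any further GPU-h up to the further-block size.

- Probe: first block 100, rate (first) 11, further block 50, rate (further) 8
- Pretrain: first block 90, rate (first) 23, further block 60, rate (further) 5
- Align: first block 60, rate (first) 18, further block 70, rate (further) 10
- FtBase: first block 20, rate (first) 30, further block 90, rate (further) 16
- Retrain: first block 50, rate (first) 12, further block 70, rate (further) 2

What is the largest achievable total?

6230

Rank every tier by rate: FtBase/T1 30 > Pretrain/T1 23 > Align/T1 18 > FtBase/T2 16 > Retrain/T1 12 > Probe/T1 11 > Align/T2 10 > Probe/T2 8 > Pretrain/T2 5 > Retrain/T2 2.
FtBase T1 at 30: fill all 20 ; 330 left.
Pretrain/T1 (23): +90 ; 240 left.
Fill Align T1 block (60 at 18) ; 180 left.
Fill FtBase T2 block (90 at 16) ; 90 left.
Fill Retrain T1 block (50 at 12) ; 40 left.
Probe T1 at 11: only 40 left, fill 40.
Total = 30×20 + 23×90 + 18×60 + 16×90 + 12×50 + 11×40 = 6230.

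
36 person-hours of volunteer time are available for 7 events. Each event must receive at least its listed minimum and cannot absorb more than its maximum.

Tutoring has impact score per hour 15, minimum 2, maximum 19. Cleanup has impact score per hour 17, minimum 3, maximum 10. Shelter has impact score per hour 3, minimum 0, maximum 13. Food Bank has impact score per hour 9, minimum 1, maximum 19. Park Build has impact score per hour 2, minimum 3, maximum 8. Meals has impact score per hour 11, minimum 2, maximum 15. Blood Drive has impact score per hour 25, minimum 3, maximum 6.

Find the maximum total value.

567

Meeting every minimum uses 2+3+0+1+3+2+3 = 14 person-hours, leaving 22.
Highest impact score per hour first: Blood Drive 25 > Cleanup 17 > Tutoring 15 > Meals 11 > Food Bank 9 > Shelter 3 > Park Build 2.
Give Blood Drive 3 more to hit its cap of 6 → 19 left.
Cleanup: +7 to 10 (cap) → 12 left.
Only 12 left; Tutoring takes them to reach 14.
Total = 15×14 + 17×10 + 9×1 + 2×3 + 11×2 + 25×6 = 567.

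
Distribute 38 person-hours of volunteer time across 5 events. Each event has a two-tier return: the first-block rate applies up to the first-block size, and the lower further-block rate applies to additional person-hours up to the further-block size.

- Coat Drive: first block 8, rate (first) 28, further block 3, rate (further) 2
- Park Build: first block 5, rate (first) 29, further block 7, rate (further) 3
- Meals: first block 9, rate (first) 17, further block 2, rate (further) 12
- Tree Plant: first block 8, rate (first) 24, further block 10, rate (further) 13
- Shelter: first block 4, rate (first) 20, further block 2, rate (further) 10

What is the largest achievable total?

Rank every tier by rate: Park Build/T1 29 > Coat Drive/T1 28 > Tree Plant/T1 24 > Shelter/T1 20 > Meals/T1 17 > Tree Plant/T2 13 > Meals/T2 12 > Shelter/T2 10 > Park Build/T2 3 > Coat Drive/T2 2.
Park Build T1 at 29: fill all 5 ; 33 left.
Coat Drive/T1 (28): +8 ; 25 left.
Tree Plant T1 at 24: fill all 8 ; 17 left.
Shelter/T1 (20): +4 ; 13 left.
Meals/T1 (17): +9 ; 4 left.
4 remain; put them into Tree Plant T2 at 13.
Total = 29×5 + 28×8 + 24×8 + 20×4 + 17×9 + 13×4 = 846.

846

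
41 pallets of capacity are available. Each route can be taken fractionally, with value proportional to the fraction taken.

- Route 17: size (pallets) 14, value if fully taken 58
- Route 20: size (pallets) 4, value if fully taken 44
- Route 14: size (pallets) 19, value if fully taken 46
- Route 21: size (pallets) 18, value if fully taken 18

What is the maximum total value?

Sort by value density: Route 20 44/4≈11, Route 17 58/14≈4.14, Route 14 46/19≈2.42, Route 21 18/18≈1.
Take all of Route 20 (4 pallets, value 44) → 37 pallets left.
Take all of Route 17 (14 pallets, value 58) → 23 pallets left.
All 19 pallets of Route 14 fit (value 46) → 4 remain.
Only 4 pallets remain; take 4/18 of Route 21 for value 18×4/18 = 4.
Total value = 152.

152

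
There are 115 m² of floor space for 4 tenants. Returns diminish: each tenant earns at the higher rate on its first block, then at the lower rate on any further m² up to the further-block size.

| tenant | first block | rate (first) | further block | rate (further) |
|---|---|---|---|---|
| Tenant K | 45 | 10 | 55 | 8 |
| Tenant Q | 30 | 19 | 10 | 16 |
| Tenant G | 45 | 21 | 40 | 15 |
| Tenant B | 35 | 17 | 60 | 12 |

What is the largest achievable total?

Treat each block as its own option and order by rate: Tenant G/tier1 21 > Tenant Q/tier1 19 > Tenant B/tier1 17 > Tenant Q/tier2 16 > Tenant G/tier2 15 > Tenant B/tier2 12 > Tenant K/tier1 10 > Tenant K/tier2 8.
Tenant G tier1 at 21: fill all 45 — 70 left.
Tenant Q tier1 at 19: fill all 30 — 40 left.
Fill Tenant B tier1 block (35 at 17) — 5 left.
Tenant Q/tier2: +5 of 10 at 16; pool empty.
Total = 21×45 + 19×30 + 17×35 + 16×5 = 2190.

2190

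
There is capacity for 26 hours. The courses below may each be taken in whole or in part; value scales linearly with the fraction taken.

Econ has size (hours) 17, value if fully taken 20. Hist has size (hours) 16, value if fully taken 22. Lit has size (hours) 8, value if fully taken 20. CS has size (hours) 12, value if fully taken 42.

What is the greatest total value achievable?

70.25

Best value per unit of size first: CS 42/12≈3.5, Lit 20/8≈2.5, Hist 22/16≈1.38, Econ 20/17≈1.18.
All 12 hours of CS fit (value 42) — 14 remain.
Lit: take in full, 8 hours for value 20 — 6 left.
Fill the last 6 hours with part of Hist: 6/16 of it earns 8.25.
Total value = 70.25.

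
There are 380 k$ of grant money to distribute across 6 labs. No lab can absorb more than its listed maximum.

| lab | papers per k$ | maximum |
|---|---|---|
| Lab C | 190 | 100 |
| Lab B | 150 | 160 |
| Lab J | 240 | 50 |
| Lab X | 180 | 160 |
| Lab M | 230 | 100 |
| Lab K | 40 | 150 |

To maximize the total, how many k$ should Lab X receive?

130

Highest papers per k$ first: Lab J 240 > Lab M 230 > Lab C 190 > Lab X 180 > Lab B 150 > Lab K 40.
Give Lab J 50 to hit its cap of 50 → 330 left.
Give Lab M 100 to hit its cap of 100 → 230 left.
Lab C takes 100 to reach its cap of 100 → 130 left.
Only 130 left; Lab X takes them to reach 130.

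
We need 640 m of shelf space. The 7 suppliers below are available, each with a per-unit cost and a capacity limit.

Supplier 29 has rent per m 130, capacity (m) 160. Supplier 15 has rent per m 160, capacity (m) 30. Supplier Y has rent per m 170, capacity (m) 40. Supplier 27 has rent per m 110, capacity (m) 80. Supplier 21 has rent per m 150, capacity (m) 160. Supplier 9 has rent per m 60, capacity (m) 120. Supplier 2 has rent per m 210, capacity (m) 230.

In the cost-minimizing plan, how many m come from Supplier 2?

50

Use suppliers in increasing cost order.
Supplier 9 at 60: take all 120 m → 520 still needed.
Take 80 from Supplier 27 at 110 → need 440 more.
Supplier 29 (130): use full 160 → 280 m to go.
Supplier 21 at 150: take all 160 m → 120 still needed.
Take 30 from Supplier 15 at 160 → need 90 more.
Supplier Y at 170: take all 40 m → 50 still needed.
Supplier 2 at 210: take 50 of its 230 → requirement met.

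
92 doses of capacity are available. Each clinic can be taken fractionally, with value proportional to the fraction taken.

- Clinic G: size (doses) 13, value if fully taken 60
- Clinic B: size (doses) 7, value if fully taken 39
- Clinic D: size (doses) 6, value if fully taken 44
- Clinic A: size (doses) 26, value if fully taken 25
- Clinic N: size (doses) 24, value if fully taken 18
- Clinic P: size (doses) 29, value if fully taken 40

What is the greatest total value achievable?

216.25

Sort by value density: Clinic D 44/6≈7.33, Clinic B 39/7≈5.57, Clinic G 60/13≈4.62, Clinic P 40/29≈1.38, Clinic A 25/26≈0.962, Clinic N 18/24≈0.75.
Take all of Clinic D (6 doses, value 44) ; 86 doses left.
Take all of Clinic B (7 doses, value 39) ; 79 doses left.
Clinic G: take in full, 13 doses for value 60 ; 66 left.
All 29 doses of Clinic P fit (value 40) ; 37 remain.
Clinic A: take in full, 26 doses for value 25 ; 11 left.
11 doses left: a 11/24 share of Clinic N gives 18×11/24 = 8.25.
Total value = 216.25.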